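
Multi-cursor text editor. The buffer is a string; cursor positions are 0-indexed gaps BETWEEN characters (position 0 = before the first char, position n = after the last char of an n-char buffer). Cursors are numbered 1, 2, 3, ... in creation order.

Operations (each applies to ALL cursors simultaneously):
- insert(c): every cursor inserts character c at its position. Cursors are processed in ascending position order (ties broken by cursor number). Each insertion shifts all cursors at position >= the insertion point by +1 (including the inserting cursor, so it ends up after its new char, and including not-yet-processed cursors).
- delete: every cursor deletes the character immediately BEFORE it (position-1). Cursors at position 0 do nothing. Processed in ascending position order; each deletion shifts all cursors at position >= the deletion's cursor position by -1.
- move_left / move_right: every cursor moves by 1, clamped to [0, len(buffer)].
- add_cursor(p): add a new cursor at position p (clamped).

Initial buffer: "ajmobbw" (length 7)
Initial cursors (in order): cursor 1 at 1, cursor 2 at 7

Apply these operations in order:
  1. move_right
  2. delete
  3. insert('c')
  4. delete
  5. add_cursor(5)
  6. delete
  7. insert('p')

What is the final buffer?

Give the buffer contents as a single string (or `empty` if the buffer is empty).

After op 1 (move_right): buffer="ajmobbw" (len 7), cursors c1@2 c2@7, authorship .......
After op 2 (delete): buffer="amobb" (len 5), cursors c1@1 c2@5, authorship .....
After op 3 (insert('c')): buffer="acmobbc" (len 7), cursors c1@2 c2@7, authorship .1....2
After op 4 (delete): buffer="amobb" (len 5), cursors c1@1 c2@5, authorship .....
After op 5 (add_cursor(5)): buffer="amobb" (len 5), cursors c1@1 c2@5 c3@5, authorship .....
After op 6 (delete): buffer="mo" (len 2), cursors c1@0 c2@2 c3@2, authorship ..
After op 7 (insert('p')): buffer="pmopp" (len 5), cursors c1@1 c2@5 c3@5, authorship 1..23

Answer: pmopp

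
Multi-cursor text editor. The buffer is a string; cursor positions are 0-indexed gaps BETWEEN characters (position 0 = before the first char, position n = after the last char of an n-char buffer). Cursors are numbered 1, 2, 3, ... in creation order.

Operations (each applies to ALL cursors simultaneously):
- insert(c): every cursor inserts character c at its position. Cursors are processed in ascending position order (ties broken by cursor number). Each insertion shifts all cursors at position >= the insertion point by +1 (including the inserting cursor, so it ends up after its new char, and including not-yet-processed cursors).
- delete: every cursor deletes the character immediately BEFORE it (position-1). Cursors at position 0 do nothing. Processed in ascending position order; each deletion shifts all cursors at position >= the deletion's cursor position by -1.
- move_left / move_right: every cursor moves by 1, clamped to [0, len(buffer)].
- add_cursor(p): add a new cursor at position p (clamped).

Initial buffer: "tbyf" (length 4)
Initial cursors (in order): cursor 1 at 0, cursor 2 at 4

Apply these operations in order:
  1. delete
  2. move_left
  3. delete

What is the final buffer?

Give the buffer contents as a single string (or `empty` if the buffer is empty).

After op 1 (delete): buffer="tby" (len 3), cursors c1@0 c2@3, authorship ...
After op 2 (move_left): buffer="tby" (len 3), cursors c1@0 c2@2, authorship ...
After op 3 (delete): buffer="ty" (len 2), cursors c1@0 c2@1, authorship ..

Answer: ty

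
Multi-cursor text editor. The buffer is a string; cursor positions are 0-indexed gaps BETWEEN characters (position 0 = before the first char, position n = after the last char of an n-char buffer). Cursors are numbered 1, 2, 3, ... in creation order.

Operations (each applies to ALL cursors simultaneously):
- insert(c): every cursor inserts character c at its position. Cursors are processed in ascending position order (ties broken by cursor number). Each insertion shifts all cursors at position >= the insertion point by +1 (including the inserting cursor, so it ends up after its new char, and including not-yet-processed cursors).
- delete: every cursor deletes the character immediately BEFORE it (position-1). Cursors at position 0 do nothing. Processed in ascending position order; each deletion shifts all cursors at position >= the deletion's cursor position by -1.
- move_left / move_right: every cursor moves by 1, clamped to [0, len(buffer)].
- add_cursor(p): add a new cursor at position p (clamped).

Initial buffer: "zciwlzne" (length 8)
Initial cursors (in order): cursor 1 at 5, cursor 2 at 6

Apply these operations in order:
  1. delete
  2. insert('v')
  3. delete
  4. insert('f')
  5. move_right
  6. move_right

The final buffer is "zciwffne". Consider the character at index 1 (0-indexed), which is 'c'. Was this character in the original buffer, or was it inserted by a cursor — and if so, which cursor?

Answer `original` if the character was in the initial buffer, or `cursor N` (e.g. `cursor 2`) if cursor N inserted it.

Answer: original

Derivation:
After op 1 (delete): buffer="zciwne" (len 6), cursors c1@4 c2@4, authorship ......
After op 2 (insert('v')): buffer="zciwvvne" (len 8), cursors c1@6 c2@6, authorship ....12..
After op 3 (delete): buffer="zciwne" (len 6), cursors c1@4 c2@4, authorship ......
After op 4 (insert('f')): buffer="zciwffne" (len 8), cursors c1@6 c2@6, authorship ....12..
After op 5 (move_right): buffer="zciwffne" (len 8), cursors c1@7 c2@7, authorship ....12..
After op 6 (move_right): buffer="zciwffne" (len 8), cursors c1@8 c2@8, authorship ....12..
Authorship (.=original, N=cursor N): . . . . 1 2 . .
Index 1: author = original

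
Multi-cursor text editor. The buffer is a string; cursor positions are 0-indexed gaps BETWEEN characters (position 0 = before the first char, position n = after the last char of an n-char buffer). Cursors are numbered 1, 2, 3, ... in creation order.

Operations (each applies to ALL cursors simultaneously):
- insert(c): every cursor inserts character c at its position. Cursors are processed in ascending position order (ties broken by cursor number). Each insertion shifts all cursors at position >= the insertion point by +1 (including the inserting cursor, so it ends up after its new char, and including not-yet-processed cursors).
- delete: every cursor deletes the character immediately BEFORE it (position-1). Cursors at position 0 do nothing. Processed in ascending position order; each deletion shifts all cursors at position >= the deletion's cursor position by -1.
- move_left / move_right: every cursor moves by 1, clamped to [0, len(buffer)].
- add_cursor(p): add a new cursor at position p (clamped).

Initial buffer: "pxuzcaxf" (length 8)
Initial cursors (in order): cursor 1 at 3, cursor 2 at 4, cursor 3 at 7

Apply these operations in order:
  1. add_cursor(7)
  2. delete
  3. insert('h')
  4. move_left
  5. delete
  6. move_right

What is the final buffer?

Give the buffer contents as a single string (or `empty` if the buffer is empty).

After op 1 (add_cursor(7)): buffer="pxuzcaxf" (len 8), cursors c1@3 c2@4 c3@7 c4@7, authorship ........
After op 2 (delete): buffer="pxcf" (len 4), cursors c1@2 c2@2 c3@3 c4@3, authorship ....
After op 3 (insert('h')): buffer="pxhhchhf" (len 8), cursors c1@4 c2@4 c3@7 c4@7, authorship ..12.34.
After op 4 (move_left): buffer="pxhhchhf" (len 8), cursors c1@3 c2@3 c3@6 c4@6, authorship ..12.34.
After op 5 (delete): buffer="phhf" (len 4), cursors c1@1 c2@1 c3@2 c4@2, authorship .24.
After op 6 (move_right): buffer="phhf" (len 4), cursors c1@2 c2@2 c3@3 c4@3, authorship .24.

Answer: phhf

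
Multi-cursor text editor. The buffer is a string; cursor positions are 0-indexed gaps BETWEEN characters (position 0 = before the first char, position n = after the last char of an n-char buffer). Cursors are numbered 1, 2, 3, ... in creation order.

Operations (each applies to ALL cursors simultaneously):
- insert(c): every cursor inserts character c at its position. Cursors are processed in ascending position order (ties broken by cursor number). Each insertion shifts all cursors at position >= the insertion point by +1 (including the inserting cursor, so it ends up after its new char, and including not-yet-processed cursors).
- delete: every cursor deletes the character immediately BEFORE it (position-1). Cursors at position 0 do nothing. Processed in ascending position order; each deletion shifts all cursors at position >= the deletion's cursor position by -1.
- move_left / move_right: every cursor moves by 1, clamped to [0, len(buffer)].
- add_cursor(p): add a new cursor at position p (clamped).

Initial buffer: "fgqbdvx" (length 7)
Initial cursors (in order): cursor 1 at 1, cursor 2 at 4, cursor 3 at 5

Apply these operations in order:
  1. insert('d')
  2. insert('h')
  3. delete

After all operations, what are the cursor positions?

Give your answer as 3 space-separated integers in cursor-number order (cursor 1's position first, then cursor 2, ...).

After op 1 (insert('d')): buffer="fdgqbdddvx" (len 10), cursors c1@2 c2@6 c3@8, authorship .1...2.3..
After op 2 (insert('h')): buffer="fdhgqbdhddhvx" (len 13), cursors c1@3 c2@8 c3@11, authorship .11...22.33..
After op 3 (delete): buffer="fdgqbdddvx" (len 10), cursors c1@2 c2@6 c3@8, authorship .1...2.3..

Answer: 2 6 8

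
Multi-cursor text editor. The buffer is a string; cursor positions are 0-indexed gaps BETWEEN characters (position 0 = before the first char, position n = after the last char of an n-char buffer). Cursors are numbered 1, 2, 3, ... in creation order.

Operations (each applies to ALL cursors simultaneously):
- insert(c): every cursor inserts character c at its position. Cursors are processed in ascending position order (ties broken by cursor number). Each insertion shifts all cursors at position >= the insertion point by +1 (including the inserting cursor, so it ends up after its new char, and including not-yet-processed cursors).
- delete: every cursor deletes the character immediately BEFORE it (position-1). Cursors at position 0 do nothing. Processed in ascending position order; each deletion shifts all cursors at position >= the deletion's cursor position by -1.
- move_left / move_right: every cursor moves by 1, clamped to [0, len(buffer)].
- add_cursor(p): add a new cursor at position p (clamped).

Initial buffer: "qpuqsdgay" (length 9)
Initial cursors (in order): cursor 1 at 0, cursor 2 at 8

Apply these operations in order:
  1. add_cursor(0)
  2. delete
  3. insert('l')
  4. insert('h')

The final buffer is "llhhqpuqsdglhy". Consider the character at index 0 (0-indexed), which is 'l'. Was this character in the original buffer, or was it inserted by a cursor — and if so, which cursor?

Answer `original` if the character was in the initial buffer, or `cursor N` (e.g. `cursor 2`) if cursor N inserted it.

Answer: cursor 1

Derivation:
After op 1 (add_cursor(0)): buffer="qpuqsdgay" (len 9), cursors c1@0 c3@0 c2@8, authorship .........
After op 2 (delete): buffer="qpuqsdgy" (len 8), cursors c1@0 c3@0 c2@7, authorship ........
After op 3 (insert('l')): buffer="llqpuqsdgly" (len 11), cursors c1@2 c3@2 c2@10, authorship 13.......2.
After op 4 (insert('h')): buffer="llhhqpuqsdglhy" (len 14), cursors c1@4 c3@4 c2@13, authorship 1313.......22.
Authorship (.=original, N=cursor N): 1 3 1 3 . . . . . . . 2 2 .
Index 0: author = 1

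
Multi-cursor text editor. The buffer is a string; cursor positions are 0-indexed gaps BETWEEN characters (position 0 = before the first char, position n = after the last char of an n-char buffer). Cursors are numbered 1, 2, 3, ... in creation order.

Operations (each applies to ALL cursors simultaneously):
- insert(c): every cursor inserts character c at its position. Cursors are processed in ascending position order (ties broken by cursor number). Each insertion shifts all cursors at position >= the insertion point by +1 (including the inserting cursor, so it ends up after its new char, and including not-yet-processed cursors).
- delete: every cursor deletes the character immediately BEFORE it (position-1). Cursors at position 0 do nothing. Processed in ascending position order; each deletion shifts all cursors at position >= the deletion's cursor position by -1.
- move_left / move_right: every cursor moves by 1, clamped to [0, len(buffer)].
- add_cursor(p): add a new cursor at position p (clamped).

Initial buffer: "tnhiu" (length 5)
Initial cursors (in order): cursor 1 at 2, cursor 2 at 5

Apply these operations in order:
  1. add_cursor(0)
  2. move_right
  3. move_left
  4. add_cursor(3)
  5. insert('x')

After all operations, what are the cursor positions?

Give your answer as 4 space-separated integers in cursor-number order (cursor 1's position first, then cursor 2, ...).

After op 1 (add_cursor(0)): buffer="tnhiu" (len 5), cursors c3@0 c1@2 c2@5, authorship .....
After op 2 (move_right): buffer="tnhiu" (len 5), cursors c3@1 c1@3 c2@5, authorship .....
After op 3 (move_left): buffer="tnhiu" (len 5), cursors c3@0 c1@2 c2@4, authorship .....
After op 4 (add_cursor(3)): buffer="tnhiu" (len 5), cursors c3@0 c1@2 c4@3 c2@4, authorship .....
After op 5 (insert('x')): buffer="xtnxhxixu" (len 9), cursors c3@1 c1@4 c4@6 c2@8, authorship 3..1.4.2.

Answer: 4 8 1 6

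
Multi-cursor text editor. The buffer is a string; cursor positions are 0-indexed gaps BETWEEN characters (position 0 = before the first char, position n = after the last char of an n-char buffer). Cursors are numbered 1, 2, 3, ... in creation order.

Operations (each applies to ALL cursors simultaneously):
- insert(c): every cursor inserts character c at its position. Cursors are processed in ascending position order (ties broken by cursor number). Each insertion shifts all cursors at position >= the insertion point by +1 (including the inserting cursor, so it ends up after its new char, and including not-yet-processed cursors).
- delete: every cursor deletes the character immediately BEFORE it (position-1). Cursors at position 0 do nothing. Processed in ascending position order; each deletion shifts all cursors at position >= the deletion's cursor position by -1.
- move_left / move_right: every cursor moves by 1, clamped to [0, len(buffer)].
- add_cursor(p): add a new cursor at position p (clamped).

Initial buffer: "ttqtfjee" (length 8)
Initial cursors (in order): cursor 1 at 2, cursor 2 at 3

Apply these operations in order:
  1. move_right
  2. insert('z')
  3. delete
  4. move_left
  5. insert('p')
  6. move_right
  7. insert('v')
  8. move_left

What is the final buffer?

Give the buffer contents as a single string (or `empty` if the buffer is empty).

Answer: ttpqvptvfjee

Derivation:
After op 1 (move_right): buffer="ttqtfjee" (len 8), cursors c1@3 c2@4, authorship ........
After op 2 (insert('z')): buffer="ttqztzfjee" (len 10), cursors c1@4 c2@6, authorship ...1.2....
After op 3 (delete): buffer="ttqtfjee" (len 8), cursors c1@3 c2@4, authorship ........
After op 4 (move_left): buffer="ttqtfjee" (len 8), cursors c1@2 c2@3, authorship ........
After op 5 (insert('p')): buffer="ttpqptfjee" (len 10), cursors c1@3 c2@5, authorship ..1.2.....
After op 6 (move_right): buffer="ttpqptfjee" (len 10), cursors c1@4 c2@6, authorship ..1.2.....
After op 7 (insert('v')): buffer="ttpqvptvfjee" (len 12), cursors c1@5 c2@8, authorship ..1.12.2....
After op 8 (move_left): buffer="ttpqvptvfjee" (len 12), cursors c1@4 c2@7, authorship ..1.12.2....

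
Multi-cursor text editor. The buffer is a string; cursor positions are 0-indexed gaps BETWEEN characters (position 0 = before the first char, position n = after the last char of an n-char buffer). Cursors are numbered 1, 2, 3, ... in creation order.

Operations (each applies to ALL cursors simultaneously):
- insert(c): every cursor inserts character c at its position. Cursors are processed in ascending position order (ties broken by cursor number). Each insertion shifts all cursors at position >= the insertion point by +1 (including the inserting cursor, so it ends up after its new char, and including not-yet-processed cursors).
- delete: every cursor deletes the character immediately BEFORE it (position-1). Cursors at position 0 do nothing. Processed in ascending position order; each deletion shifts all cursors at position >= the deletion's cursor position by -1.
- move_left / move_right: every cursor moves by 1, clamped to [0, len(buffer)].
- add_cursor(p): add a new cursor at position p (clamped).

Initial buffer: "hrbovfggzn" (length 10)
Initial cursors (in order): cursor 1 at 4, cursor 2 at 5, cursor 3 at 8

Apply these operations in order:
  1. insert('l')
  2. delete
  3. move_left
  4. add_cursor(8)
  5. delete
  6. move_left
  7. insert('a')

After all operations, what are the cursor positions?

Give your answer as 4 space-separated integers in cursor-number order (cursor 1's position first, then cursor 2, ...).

Answer: 3 3 7 7

Derivation:
After op 1 (insert('l')): buffer="hrbolvlfgglzn" (len 13), cursors c1@5 c2@7 c3@11, authorship ....1.2...3..
After op 2 (delete): buffer="hrbovfggzn" (len 10), cursors c1@4 c2@5 c3@8, authorship ..........
After op 3 (move_left): buffer="hrbovfggzn" (len 10), cursors c1@3 c2@4 c3@7, authorship ..........
After op 4 (add_cursor(8)): buffer="hrbovfggzn" (len 10), cursors c1@3 c2@4 c3@7 c4@8, authorship ..........
After op 5 (delete): buffer="hrvfzn" (len 6), cursors c1@2 c2@2 c3@4 c4@4, authorship ......
After op 6 (move_left): buffer="hrvfzn" (len 6), cursors c1@1 c2@1 c3@3 c4@3, authorship ......
After op 7 (insert('a')): buffer="haarvaafzn" (len 10), cursors c1@3 c2@3 c3@7 c4@7, authorship .12..34...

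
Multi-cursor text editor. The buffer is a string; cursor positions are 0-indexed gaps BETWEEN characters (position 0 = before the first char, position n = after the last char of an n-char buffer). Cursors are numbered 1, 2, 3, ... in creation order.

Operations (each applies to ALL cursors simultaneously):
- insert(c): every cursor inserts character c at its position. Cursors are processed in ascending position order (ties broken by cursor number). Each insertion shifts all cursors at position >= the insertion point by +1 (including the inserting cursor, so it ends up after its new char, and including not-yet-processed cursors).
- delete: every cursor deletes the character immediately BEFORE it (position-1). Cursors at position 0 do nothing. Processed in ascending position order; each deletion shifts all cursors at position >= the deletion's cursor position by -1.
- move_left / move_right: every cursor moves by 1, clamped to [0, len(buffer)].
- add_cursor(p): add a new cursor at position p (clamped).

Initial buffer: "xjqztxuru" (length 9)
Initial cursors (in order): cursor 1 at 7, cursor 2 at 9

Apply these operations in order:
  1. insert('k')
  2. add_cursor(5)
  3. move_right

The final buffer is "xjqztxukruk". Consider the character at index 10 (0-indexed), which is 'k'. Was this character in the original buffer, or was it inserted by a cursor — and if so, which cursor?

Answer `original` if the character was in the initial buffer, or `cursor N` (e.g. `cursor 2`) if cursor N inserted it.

After op 1 (insert('k')): buffer="xjqztxukruk" (len 11), cursors c1@8 c2@11, authorship .......1..2
After op 2 (add_cursor(5)): buffer="xjqztxukruk" (len 11), cursors c3@5 c1@8 c2@11, authorship .......1..2
After op 3 (move_right): buffer="xjqztxukruk" (len 11), cursors c3@6 c1@9 c2@11, authorship .......1..2
Authorship (.=original, N=cursor N): . . . . . . . 1 . . 2
Index 10: author = 2

Answer: cursor 2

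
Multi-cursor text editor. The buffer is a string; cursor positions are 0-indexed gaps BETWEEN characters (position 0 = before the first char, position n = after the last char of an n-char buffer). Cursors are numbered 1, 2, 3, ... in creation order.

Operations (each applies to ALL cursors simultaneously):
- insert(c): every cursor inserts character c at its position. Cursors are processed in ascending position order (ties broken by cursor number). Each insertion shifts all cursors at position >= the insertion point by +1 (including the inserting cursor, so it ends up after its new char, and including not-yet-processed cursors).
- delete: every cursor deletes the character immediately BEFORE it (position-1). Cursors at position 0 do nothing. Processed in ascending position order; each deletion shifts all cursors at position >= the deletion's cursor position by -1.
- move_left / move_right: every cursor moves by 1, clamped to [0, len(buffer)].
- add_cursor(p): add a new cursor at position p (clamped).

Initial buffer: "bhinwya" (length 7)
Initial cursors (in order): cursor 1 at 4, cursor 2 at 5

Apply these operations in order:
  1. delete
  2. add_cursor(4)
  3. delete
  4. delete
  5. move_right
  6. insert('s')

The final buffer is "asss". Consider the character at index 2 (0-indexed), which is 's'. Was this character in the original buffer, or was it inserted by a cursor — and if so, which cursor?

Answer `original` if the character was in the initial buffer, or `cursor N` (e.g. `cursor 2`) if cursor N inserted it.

After op 1 (delete): buffer="bhiya" (len 5), cursors c1@3 c2@3, authorship .....
After op 2 (add_cursor(4)): buffer="bhiya" (len 5), cursors c1@3 c2@3 c3@4, authorship .....
After op 3 (delete): buffer="ba" (len 2), cursors c1@1 c2@1 c3@1, authorship ..
After op 4 (delete): buffer="a" (len 1), cursors c1@0 c2@0 c3@0, authorship .
After op 5 (move_right): buffer="a" (len 1), cursors c1@1 c2@1 c3@1, authorship .
After op 6 (insert('s')): buffer="asss" (len 4), cursors c1@4 c2@4 c3@4, authorship .123
Authorship (.=original, N=cursor N): . 1 2 3
Index 2: author = 2

Answer: cursor 2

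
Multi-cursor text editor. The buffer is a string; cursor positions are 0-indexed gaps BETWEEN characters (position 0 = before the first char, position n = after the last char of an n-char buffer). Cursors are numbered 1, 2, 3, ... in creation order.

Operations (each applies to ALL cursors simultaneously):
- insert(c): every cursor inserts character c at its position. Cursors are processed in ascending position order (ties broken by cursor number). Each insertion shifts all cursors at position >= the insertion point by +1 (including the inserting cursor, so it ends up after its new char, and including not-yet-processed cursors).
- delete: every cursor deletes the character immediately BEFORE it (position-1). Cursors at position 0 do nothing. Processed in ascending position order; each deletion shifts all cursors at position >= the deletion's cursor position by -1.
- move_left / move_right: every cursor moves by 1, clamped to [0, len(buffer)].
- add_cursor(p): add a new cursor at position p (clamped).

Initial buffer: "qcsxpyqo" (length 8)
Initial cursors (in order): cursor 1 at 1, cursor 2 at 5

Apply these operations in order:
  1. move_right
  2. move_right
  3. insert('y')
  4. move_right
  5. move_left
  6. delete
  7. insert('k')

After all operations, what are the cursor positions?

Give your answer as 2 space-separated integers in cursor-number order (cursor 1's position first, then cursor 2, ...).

Answer: 4 9

Derivation:
After op 1 (move_right): buffer="qcsxpyqo" (len 8), cursors c1@2 c2@6, authorship ........
After op 2 (move_right): buffer="qcsxpyqo" (len 8), cursors c1@3 c2@7, authorship ........
After op 3 (insert('y')): buffer="qcsyxpyqyo" (len 10), cursors c1@4 c2@9, authorship ...1....2.
After op 4 (move_right): buffer="qcsyxpyqyo" (len 10), cursors c1@5 c2@10, authorship ...1....2.
After op 5 (move_left): buffer="qcsyxpyqyo" (len 10), cursors c1@4 c2@9, authorship ...1....2.
After op 6 (delete): buffer="qcsxpyqo" (len 8), cursors c1@3 c2@7, authorship ........
After op 7 (insert('k')): buffer="qcskxpyqko" (len 10), cursors c1@4 c2@9, authorship ...1....2.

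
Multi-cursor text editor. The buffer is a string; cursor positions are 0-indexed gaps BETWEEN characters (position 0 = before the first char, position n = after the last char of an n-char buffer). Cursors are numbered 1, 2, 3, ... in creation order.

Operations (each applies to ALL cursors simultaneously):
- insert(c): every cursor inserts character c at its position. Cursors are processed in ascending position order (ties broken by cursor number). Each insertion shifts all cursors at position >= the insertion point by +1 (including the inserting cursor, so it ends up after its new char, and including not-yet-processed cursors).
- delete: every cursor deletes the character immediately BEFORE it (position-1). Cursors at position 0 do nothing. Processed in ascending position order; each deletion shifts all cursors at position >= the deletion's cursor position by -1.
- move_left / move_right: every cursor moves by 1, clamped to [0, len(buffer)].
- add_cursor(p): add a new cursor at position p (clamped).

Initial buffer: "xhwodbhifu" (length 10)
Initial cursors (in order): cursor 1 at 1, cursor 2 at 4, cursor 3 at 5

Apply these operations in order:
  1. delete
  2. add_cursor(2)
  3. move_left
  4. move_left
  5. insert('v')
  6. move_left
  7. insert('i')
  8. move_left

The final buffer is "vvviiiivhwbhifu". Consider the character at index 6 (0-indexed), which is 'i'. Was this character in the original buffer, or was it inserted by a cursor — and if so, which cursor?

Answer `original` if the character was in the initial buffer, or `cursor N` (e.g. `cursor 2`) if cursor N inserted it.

After op 1 (delete): buffer="hwbhifu" (len 7), cursors c1@0 c2@2 c3@2, authorship .......
After op 2 (add_cursor(2)): buffer="hwbhifu" (len 7), cursors c1@0 c2@2 c3@2 c4@2, authorship .......
After op 3 (move_left): buffer="hwbhifu" (len 7), cursors c1@0 c2@1 c3@1 c4@1, authorship .......
After op 4 (move_left): buffer="hwbhifu" (len 7), cursors c1@0 c2@0 c3@0 c4@0, authorship .......
After op 5 (insert('v')): buffer="vvvvhwbhifu" (len 11), cursors c1@4 c2@4 c3@4 c4@4, authorship 1234.......
After op 6 (move_left): buffer="vvvvhwbhifu" (len 11), cursors c1@3 c2@3 c3@3 c4@3, authorship 1234.......
After op 7 (insert('i')): buffer="vvviiiivhwbhifu" (len 15), cursors c1@7 c2@7 c3@7 c4@7, authorship 12312344.......
After op 8 (move_left): buffer="vvviiiivhwbhifu" (len 15), cursors c1@6 c2@6 c3@6 c4@6, authorship 12312344.......
Authorship (.=original, N=cursor N): 1 2 3 1 2 3 4 4 . . . . . . .
Index 6: author = 4

Answer: cursor 4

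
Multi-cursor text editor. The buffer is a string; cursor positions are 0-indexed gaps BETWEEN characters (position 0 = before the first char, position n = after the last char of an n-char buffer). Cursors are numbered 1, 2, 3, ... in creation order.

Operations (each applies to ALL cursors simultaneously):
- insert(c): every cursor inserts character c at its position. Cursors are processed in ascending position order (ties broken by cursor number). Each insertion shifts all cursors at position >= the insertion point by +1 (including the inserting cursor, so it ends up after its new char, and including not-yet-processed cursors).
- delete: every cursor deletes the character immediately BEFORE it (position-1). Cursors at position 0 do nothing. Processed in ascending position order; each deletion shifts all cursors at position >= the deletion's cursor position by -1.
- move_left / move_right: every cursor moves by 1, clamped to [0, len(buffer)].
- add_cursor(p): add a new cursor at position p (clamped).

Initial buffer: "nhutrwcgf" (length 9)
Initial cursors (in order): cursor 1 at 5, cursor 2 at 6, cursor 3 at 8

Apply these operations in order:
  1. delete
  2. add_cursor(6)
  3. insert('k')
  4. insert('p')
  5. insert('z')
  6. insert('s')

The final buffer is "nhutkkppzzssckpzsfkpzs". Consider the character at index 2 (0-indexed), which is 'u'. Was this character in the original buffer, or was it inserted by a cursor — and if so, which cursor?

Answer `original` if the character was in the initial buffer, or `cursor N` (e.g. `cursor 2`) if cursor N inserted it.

After op 1 (delete): buffer="nhutcf" (len 6), cursors c1@4 c2@4 c3@5, authorship ......
After op 2 (add_cursor(6)): buffer="nhutcf" (len 6), cursors c1@4 c2@4 c3@5 c4@6, authorship ......
After op 3 (insert('k')): buffer="nhutkkckfk" (len 10), cursors c1@6 c2@6 c3@8 c4@10, authorship ....12.3.4
After op 4 (insert('p')): buffer="nhutkkppckpfkp" (len 14), cursors c1@8 c2@8 c3@11 c4@14, authorship ....1212.33.44
After op 5 (insert('z')): buffer="nhutkkppzzckpzfkpz" (len 18), cursors c1@10 c2@10 c3@14 c4@18, authorship ....121212.333.444
After op 6 (insert('s')): buffer="nhutkkppzzssckpzsfkpzs" (len 22), cursors c1@12 c2@12 c3@17 c4@22, authorship ....12121212.3333.4444
Authorship (.=original, N=cursor N): . . . . 1 2 1 2 1 2 1 2 . 3 3 3 3 . 4 4 4 4
Index 2: author = original

Answer: original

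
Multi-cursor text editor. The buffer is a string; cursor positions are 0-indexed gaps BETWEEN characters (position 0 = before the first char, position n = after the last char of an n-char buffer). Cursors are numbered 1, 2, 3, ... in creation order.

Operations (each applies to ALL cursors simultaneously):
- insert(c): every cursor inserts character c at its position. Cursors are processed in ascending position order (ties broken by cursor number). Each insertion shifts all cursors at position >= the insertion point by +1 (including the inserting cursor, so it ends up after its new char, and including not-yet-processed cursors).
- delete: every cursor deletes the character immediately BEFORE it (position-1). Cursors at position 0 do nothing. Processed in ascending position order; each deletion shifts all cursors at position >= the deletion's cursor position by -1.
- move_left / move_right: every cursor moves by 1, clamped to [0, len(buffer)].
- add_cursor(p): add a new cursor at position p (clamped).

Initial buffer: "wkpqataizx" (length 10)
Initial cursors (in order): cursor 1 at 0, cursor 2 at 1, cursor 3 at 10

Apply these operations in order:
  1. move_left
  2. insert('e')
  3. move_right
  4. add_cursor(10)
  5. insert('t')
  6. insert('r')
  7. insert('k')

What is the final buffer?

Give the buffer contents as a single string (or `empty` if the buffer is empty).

Answer: eewttrrkkkpqataitrkzextrk

Derivation:
After op 1 (move_left): buffer="wkpqataizx" (len 10), cursors c1@0 c2@0 c3@9, authorship ..........
After op 2 (insert('e')): buffer="eewkpqataizex" (len 13), cursors c1@2 c2@2 c3@12, authorship 12.........3.
After op 3 (move_right): buffer="eewkpqataizex" (len 13), cursors c1@3 c2@3 c3@13, authorship 12.........3.
After op 4 (add_cursor(10)): buffer="eewkpqataizex" (len 13), cursors c1@3 c2@3 c4@10 c3@13, authorship 12.........3.
After op 5 (insert('t')): buffer="eewttkpqataitzext" (len 17), cursors c1@5 c2@5 c4@13 c3@17, authorship 12.12.......4.3.3
After op 6 (insert('r')): buffer="eewttrrkpqataitrzextr" (len 21), cursors c1@7 c2@7 c4@16 c3@21, authorship 12.1212.......44.3.33
After op 7 (insert('k')): buffer="eewttrrkkkpqataitrkzextrk" (len 25), cursors c1@9 c2@9 c4@19 c3@25, authorship 12.121212.......444.3.333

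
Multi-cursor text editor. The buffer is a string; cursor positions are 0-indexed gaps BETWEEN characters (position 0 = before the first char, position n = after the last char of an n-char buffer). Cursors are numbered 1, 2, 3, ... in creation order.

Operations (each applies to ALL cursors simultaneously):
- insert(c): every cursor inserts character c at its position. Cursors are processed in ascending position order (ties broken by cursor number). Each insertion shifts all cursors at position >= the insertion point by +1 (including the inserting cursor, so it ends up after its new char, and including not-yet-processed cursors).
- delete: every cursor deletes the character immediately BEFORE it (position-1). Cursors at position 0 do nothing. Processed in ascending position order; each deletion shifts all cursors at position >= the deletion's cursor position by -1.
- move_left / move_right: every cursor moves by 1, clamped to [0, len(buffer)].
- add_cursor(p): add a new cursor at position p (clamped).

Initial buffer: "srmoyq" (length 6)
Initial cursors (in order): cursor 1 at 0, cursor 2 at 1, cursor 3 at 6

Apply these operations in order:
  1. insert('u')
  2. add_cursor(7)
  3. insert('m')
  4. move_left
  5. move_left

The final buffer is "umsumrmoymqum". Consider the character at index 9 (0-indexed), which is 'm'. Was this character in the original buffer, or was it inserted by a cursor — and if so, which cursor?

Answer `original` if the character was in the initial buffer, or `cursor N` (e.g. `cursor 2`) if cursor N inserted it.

Answer: cursor 4

Derivation:
After op 1 (insert('u')): buffer="usurmoyqu" (len 9), cursors c1@1 c2@3 c3@9, authorship 1.2.....3
After op 2 (add_cursor(7)): buffer="usurmoyqu" (len 9), cursors c1@1 c2@3 c4@7 c3@9, authorship 1.2.....3
After op 3 (insert('m')): buffer="umsumrmoymqum" (len 13), cursors c1@2 c2@5 c4@10 c3@13, authorship 11.22....4.33
After op 4 (move_left): buffer="umsumrmoymqum" (len 13), cursors c1@1 c2@4 c4@9 c3@12, authorship 11.22....4.33
After op 5 (move_left): buffer="umsumrmoymqum" (len 13), cursors c1@0 c2@3 c4@8 c3@11, authorship 11.22....4.33
Authorship (.=original, N=cursor N): 1 1 . 2 2 . . . . 4 . 3 3
Index 9: author = 4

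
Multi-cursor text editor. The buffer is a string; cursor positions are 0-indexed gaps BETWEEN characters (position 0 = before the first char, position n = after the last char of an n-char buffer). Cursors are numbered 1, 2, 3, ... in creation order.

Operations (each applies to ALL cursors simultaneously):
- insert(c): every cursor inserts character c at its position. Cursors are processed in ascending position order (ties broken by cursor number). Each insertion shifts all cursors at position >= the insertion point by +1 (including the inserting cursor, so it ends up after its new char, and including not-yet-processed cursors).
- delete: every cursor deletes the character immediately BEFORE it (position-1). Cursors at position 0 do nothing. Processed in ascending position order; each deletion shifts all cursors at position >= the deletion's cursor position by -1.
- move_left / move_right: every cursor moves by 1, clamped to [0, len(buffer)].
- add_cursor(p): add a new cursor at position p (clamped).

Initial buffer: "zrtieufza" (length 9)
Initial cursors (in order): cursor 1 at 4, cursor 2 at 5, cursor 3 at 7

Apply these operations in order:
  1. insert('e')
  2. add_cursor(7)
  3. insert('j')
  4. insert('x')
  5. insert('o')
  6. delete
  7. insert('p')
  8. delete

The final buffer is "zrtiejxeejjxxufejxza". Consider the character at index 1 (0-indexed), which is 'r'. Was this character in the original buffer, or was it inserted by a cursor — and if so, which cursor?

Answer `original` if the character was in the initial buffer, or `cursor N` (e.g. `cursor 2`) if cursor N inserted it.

Answer: original

Derivation:
After op 1 (insert('e')): buffer="zrtieeeufeza" (len 12), cursors c1@5 c2@7 c3@10, authorship ....1.2..3..
After op 2 (add_cursor(7)): buffer="zrtieeeufeza" (len 12), cursors c1@5 c2@7 c4@7 c3@10, authorship ....1.2..3..
After op 3 (insert('j')): buffer="zrtiejeejjufejza" (len 16), cursors c1@6 c2@10 c4@10 c3@14, authorship ....11.224..33..
After op 4 (insert('x')): buffer="zrtiejxeejjxxufejxza" (len 20), cursors c1@7 c2@13 c4@13 c3@18, authorship ....111.22424..333..
After op 5 (insert('o')): buffer="zrtiejxoeejjxxooufejxoza" (len 24), cursors c1@8 c2@16 c4@16 c3@22, authorship ....1111.2242424..3333..
After op 6 (delete): buffer="zrtiejxeejjxxufejxza" (len 20), cursors c1@7 c2@13 c4@13 c3@18, authorship ....111.22424..333..
After op 7 (insert('p')): buffer="zrtiejxpeejjxxppufejxpza" (len 24), cursors c1@8 c2@16 c4@16 c3@22, authorship ....1111.2242424..3333..
After op 8 (delete): buffer="zrtiejxeejjxxufejxza" (len 20), cursors c1@7 c2@13 c4@13 c3@18, authorship ....111.22424..333..
Authorship (.=original, N=cursor N): . . . . 1 1 1 . 2 2 4 2 4 . . 3 3 3 . .
Index 1: author = original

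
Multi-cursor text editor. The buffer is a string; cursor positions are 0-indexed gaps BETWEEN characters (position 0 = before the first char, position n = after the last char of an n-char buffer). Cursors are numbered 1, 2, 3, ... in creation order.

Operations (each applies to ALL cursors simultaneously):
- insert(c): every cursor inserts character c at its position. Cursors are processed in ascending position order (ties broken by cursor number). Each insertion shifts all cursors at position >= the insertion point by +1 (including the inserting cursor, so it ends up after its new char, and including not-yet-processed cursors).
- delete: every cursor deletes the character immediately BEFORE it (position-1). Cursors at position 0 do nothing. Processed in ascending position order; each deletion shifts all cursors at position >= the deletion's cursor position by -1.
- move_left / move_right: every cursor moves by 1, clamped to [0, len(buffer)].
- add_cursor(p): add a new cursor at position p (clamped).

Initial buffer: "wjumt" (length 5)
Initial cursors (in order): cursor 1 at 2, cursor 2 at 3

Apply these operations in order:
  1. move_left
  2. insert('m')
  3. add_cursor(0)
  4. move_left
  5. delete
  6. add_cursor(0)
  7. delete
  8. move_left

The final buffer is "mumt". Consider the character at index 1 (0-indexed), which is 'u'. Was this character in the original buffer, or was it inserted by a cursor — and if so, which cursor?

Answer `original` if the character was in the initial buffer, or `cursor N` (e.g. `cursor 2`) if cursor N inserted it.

After op 1 (move_left): buffer="wjumt" (len 5), cursors c1@1 c2@2, authorship .....
After op 2 (insert('m')): buffer="wmjmumt" (len 7), cursors c1@2 c2@4, authorship .1.2...
After op 3 (add_cursor(0)): buffer="wmjmumt" (len 7), cursors c3@0 c1@2 c2@4, authorship .1.2...
After op 4 (move_left): buffer="wmjmumt" (len 7), cursors c3@0 c1@1 c2@3, authorship .1.2...
After op 5 (delete): buffer="mmumt" (len 5), cursors c1@0 c3@0 c2@1, authorship 12...
After op 6 (add_cursor(0)): buffer="mmumt" (len 5), cursors c1@0 c3@0 c4@0 c2@1, authorship 12...
After op 7 (delete): buffer="mumt" (len 4), cursors c1@0 c2@0 c3@0 c4@0, authorship 2...
After op 8 (move_left): buffer="mumt" (len 4), cursors c1@0 c2@0 c3@0 c4@0, authorship 2...
Authorship (.=original, N=cursor N): 2 . . .
Index 1: author = original

Answer: original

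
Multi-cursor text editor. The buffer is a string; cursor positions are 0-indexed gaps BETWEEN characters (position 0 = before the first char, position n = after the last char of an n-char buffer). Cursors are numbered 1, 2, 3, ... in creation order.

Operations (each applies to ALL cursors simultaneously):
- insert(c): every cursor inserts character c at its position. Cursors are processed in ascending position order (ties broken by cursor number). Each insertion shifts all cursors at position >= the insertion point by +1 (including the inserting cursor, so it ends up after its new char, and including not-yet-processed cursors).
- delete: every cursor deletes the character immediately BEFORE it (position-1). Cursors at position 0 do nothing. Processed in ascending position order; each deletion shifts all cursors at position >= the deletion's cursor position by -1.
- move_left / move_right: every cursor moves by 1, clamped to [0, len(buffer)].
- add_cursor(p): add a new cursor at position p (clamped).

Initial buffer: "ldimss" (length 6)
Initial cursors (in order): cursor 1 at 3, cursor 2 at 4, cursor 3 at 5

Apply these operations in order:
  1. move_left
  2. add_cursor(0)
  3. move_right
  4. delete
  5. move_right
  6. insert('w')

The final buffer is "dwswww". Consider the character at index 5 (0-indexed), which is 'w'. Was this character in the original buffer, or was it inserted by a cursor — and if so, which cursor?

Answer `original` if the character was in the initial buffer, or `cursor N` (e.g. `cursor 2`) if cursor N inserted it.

After op 1 (move_left): buffer="ldimss" (len 6), cursors c1@2 c2@3 c3@4, authorship ......
After op 2 (add_cursor(0)): buffer="ldimss" (len 6), cursors c4@0 c1@2 c2@3 c3@4, authorship ......
After op 3 (move_right): buffer="ldimss" (len 6), cursors c4@1 c1@3 c2@4 c3@5, authorship ......
After op 4 (delete): buffer="ds" (len 2), cursors c4@0 c1@1 c2@1 c3@1, authorship ..
After op 5 (move_right): buffer="ds" (len 2), cursors c4@1 c1@2 c2@2 c3@2, authorship ..
After op 6 (insert('w')): buffer="dwswww" (len 6), cursors c4@2 c1@6 c2@6 c3@6, authorship .4.123
Authorship (.=original, N=cursor N): . 4 . 1 2 3
Index 5: author = 3

Answer: cursor 3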